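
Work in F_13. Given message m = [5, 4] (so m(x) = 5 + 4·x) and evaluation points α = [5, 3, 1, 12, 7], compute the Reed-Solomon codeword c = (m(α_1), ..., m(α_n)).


c = [12, 4, 9, 1, 7]

Message polynomial: m(x) = 5 + 4·x (mod 13).
For each evaluation point α_i, compute m(α_i) mod 13:
  α_1 = 5: Horner steps 4 → 12, so m(5) = 12.
  α_2 = 3: Horner steps 4 → 4, so m(3) = 4.
  α_3 = 1: Horner steps 4 → 9, so m(1) = 9.
  α_4 = 12: Horner steps 4 → 1, so m(12) = 1.
  α_5 = 7: Horner steps 4 → 7, so m(7) = 7.
Codeword c = [12, 4, 9, 1, 7] ∈ F_13^5.


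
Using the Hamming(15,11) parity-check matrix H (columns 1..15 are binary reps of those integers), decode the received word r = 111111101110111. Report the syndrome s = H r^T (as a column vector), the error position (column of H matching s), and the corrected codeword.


s = (0, 1, 0, 0)^T, error position = 4, corrected codeword c = 111011101110111

Compute s = H r^T mod 2 one row at a time:
  s_1 = 0 + 1 + 1 + 1 + 0 + 1 + 1 + 1 = 6 ≡ 0 (mod 2).
  s_2 = 1 + 1 + 1 + 1 + 0 + 1 + 1 + 1 = 7 ≡ 1 (mod 2).
  s_3 = 1 + 1 + 1 + 1 + 1 + 1 + 1 + 1 = 8 ≡ 0 (mod 2).
  s_4 = 1 + 1 + 1 + 1 + 1 + 1 + 1 + 1 = 8 ≡ 0 (mod 2).
s = (0, 1, 0, 0)^T — this equals column 4 of H (binary 0100), so error is at position 4.
Correct: flip bit 4 of r = 111111101110111 to get c = 111011101110111.


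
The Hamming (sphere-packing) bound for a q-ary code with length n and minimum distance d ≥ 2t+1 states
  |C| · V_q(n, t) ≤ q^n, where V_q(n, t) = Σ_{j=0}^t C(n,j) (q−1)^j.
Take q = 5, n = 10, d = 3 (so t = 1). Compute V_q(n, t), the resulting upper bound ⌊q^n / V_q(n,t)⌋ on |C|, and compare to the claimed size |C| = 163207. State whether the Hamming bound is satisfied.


V_q(n, t) = 41, q^n = 9765625, Hamming bound = 238185, |C| = 163207 ≤ bound (satisfied).

Step 1: Compute V_q(n, t) = Σ_{j=0}^1 C(n, j) (q−1)^j.
  j = 0: C(10,0)·(4)^0 = 1·1 = 1.
  j = 1: C(10,1)·(4)^1 = 10·4 = 40.
  V_q(n, t) = 1 + 40 = 41.
Step 2: q^n = 5^10 = 9765625.
Step 3: Hamming bound ⌊q^n / V_q(n,t)⌋ = ⌊9765625/41⌋ = 238185.
Step 4: Compare |C| = 163207 to 238185: satisfied.
The claimed |C| lies below the Hamming bound.


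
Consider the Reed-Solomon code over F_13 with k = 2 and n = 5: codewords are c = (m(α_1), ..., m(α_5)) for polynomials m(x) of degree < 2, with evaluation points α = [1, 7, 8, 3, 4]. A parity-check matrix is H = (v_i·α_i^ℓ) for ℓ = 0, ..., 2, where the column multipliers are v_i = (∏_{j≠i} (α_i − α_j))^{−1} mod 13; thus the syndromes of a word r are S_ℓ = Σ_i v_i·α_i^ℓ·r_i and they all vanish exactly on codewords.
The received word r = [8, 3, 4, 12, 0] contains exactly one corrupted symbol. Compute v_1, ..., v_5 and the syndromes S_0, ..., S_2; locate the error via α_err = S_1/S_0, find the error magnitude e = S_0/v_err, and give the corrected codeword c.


S = (10, 10, 10), error at position 1, error magnitude e = 11, c = [10, 3, 4, 12, 0].

Step 1: column multipliers v_i = (∏_{j≠i}(α_i − α_j))^{−1} mod 13.
  i = 1 (α = 1): (1−7)(1−8)(1−3)(1−4) = (−6)·(−7)·(−2)·(−3) = 252 ≡ 5, so v_1 = 5^{−1} = 8 (mod 13).
  i = 2 (α = 7): (7−1)(7−8)(7−3)(7−4) = 6·(−1)·4·3 = −72 ≡ 6, so v_2 = 6^{−1} = 11 (mod 13).
  i = 3 (α = 8): (8−1)(8−7)(8−3)(8−4) = 7·1·5·4 = 140 ≡ 10, so v_3 = 10^{−1} = 4 (mod 13).
  i = 4 (α = 3): (3−1)(3−7)(3−8)(3−4) = 2·(−4)·(−5)·(−1) = −40 ≡ 12, so v_4 = 12^{−1} = 12 (mod 13).
  i = 5 (α = 4): (4−1)(4−7)(4−8)(4−3) = 3·(−3)·(−4)·1 = 36 ≡ 10, so v_5 = 10^{−1} = 4 (mod 13).
  v = [8, 11, 4, 12, 4].
Step 2: syndromes of r = [8, 3, 4, 12, 0] (all sums mod 13).
  S_0 = Σ v_i r_i = 8·8 + 11·3 + 4·4 + 12·12 + 4·0 = 257 ≡ 10.
  S_1 = Σ v_i α_i r_i = 8·1·8 + 11·7·3 + 4·8·4 + 12·3·12 + 4·4·0 = 855 ≡ 10.
  α_i^2 mod 13 = [1, 10, 12, 9, 3].
  S_2 = Σ v_i α_i^2 r_i = 8·1·8 + 11·10·3 + 4·12·4 + 12·9·12 + 4·3·0 = 1882 ≡ 10.
  S = (10, 10, 10) ≠ 0, so r is not a codeword (an error is present).
Step 3: locate the error. For a single error e at position i, S_ℓ = v_i·e·α_i^ℓ, so α_err = S_1/S_0.
  S_0^{−1} = 10^{−1} = 4 (mod 13), so α_err = 10·4 = 40 ≡ 1 = α_1. Error position i = 1.
  Consistency check: S_2/S_1 = 10·4 = 40 ≡ 1 = α_err ✓ (single-error assumption holds).
Step 4: error magnitude e = S_0/v_1 = S_0·∏_{j≠1}(α_1 − α_j) = 10·5 = 50 ≡ 11 (mod 13).
Step 5: correct position 1: c_1 = r_1 − e = 8 − 11 ≡ 10 (mod 13). Hence c = [10, 3, 4, 12, 0].
  Check: interpolating c through the α_i gives m(x) = 9 + 1·x (degree < 2) with m(α_i) = c_i for every i, so c is indeed a codeword.


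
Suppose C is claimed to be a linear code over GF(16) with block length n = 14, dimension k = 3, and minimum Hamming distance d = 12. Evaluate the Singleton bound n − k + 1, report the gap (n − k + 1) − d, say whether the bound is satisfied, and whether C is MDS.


Singleton RHS = n − k + 1 = 12, slack = 0, bound satisfied, MDS.

Singleton bound: d ≤ n − k + 1.
Here n = 14, k = 3, so n − k + 1 = 12.
Given d = 12, check d ≤ 12: YES.
Slack = (n − k + 1) − d = 0.
The code is MDS (slack = 0).
Description: the claimed parameters are [14, 3, 12]_16; such a code would be MDS (meets Singleton bound).


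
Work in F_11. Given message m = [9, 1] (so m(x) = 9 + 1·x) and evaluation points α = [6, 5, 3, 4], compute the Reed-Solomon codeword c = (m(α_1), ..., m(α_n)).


c = [4, 3, 1, 2]

Message polynomial: m(x) = 9 + 1·x (mod 11).
For each evaluation point α_i, compute m(α_i) mod 11:
  α_1 = 6: Horner steps 1 → 4, so m(6) = 4.
  α_2 = 5: Horner steps 1 → 3, so m(5) = 3.
  α_3 = 3: Horner steps 1 → 1, so m(3) = 1.
  α_4 = 4: Horner steps 1 → 2, so m(4) = 2.
Codeword c = [4, 3, 1, 2] ∈ F_11^4.


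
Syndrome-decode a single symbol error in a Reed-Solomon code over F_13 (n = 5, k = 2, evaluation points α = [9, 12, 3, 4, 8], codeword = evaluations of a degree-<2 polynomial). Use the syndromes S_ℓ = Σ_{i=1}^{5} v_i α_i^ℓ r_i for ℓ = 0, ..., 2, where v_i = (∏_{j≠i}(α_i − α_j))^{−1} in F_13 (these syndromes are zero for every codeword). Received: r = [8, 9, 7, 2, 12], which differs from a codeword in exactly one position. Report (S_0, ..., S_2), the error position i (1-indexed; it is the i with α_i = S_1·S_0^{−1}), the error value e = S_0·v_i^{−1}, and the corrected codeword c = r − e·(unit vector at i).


S = (4, 12, 10), error at position 3, error magnitude e = 1, c = [8, 9, 6, 2, 12].

Step 1: column multipliers v_i = (∏_{j≠i}(α_i − α_j))^{−1} mod 13.
  i = 1 (α = 9): (9−12)(9−3)(9−4)(9−8) = (−3)·6·5·1 = −90 ≡ 1, so v_1 = 1^{−1} = 1 (mod 13).
  i = 2 (α = 12): (12−9)(12−3)(12−4)(12−8) = 3·9·8·4 = 864 ≡ 6, so v_2 = 6^{−1} = 11 (mod 13).
  i = 3 (α = 3): (3−9)(3−12)(3−4)(3−8) = (−6)·(−9)·(−1)·(−5) = 270 ≡ 10, so v_3 = 10^{−1} = 4 (mod 13).
  i = 4 (α = 4): (4−9)(4−12)(4−3)(4−8) = (−5)·(−8)·1·(−4) = −160 ≡ 9, so v_4 = 9^{−1} = 3 (mod 13).
  i = 5 (α = 8): (8−9)(8−12)(8−3)(8−4) = (−1)·(−4)·5·4 = 80 ≡ 2, so v_5 = 2^{−1} = 7 (mod 13).
  v = [1, 11, 4, 3, 7].
Step 2: syndromes of r = [8, 9, 7, 2, 12] (all sums mod 13).
  S_0 = Σ v_i r_i = 1·8 + 11·9 + 4·7 + 3·2 + 7·12 = 225 ≡ 4.
  S_1 = Σ v_i α_i r_i = 1·9·8 + 11·12·9 + 4·3·7 + 3·4·2 + 7·8·12 = 2040 ≡ 12.
  α_i^2 mod 13 = [3, 1, 9, 3, 12].
  S_2 = Σ v_i α_i^2 r_i = 1·3·8 + 11·1·9 + 4·9·7 + 3·3·2 + 7·12·12 = 1401 ≡ 10.
  S = (4, 12, 10) ≠ 0, so r is not a codeword (an error is present).
Step 3: locate the error. For a single error e at position i, S_ℓ = v_i·e·α_i^ℓ, so α_err = S_1/S_0.
  S_0^{−1} = 4^{−1} = 10 (mod 13), so α_err = 12·10 = 120 ≡ 3 = α_3. Error position i = 3.
  Consistency check: S_2/S_1 = 10·12 = 120 ≡ 3 = α_err ✓ (single-error assumption holds).
Step 4: error magnitude e = S_0/v_3 = S_0·∏_{j≠3}(α_3 − α_j) = 4·10 = 40 ≡ 1 (mod 13).
Step 5: correct position 3: c_3 = r_3 − e = 7 − 1 ≡ 6 (mod 13). Hence c = [8, 9, 6, 2, 12].
  Check: interpolating c through the α_i gives m(x) = 5 + 9·x (degree < 2) with m(α_i) = c_i for every i, so c is indeed a codeword.


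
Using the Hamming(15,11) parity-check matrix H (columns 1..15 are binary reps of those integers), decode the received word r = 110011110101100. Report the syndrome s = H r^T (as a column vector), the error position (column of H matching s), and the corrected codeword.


s = (0, 1, 0, 0)^T, error position = 4, corrected codeword c = 110111110101100

Compute s = H r^T mod 2 one row at a time:
  s_1 = 1 + 0 + 1 + 0 + 1 + 1 + 0 + 0 = 4 ≡ 0 (mod 2).
  s_2 = 0 + 1 + 1 + 1 + 1 + 1 + 0 + 0 = 5 ≡ 1 (mod 2).
  s_3 = 1 + 0 + 1 + 1 + 1 + 0 + 0 + 0 = 4 ≡ 0 (mod 2).
  s_4 = 1 + 0 + 1 + 1 + 0 + 0 + 1 + 0 = 4 ≡ 0 (mod 2).
s = (0, 1, 0, 0)^T — this equals column 4 of H (binary 0100), so error is at position 4.
Correct: flip bit 4 of r = 110011110101100 to get c = 110111110101100.


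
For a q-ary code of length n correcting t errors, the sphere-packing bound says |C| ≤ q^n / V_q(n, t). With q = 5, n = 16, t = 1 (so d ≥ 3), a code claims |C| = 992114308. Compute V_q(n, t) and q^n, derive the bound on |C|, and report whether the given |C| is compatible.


V_q(n, t) = 65, q^n = 152587890625, Hamming bound = 2347506009, |C| = 992114308 ≤ bound (satisfied).

Step 1: Compute V_q(n, t) = Σ_{j=0}^1 C(n, j) (q−1)^j.
  j = 0: C(16,0)·(4)^0 = 1·1 = 1.
  j = 1: C(16,1)·(4)^1 = 16·4 = 64.
  V_q(n, t) = 1 + 64 = 65.
Step 2: q^n = 5^16 = 152587890625.
Step 3: Hamming bound ⌊q^n / V_q(n,t)⌋ = ⌊152587890625/65⌋ = 2347506009.
Step 4: Compare |C| = 992114308 to 2347506009: satisfied.
The claimed |C| lies below the Hamming bound.


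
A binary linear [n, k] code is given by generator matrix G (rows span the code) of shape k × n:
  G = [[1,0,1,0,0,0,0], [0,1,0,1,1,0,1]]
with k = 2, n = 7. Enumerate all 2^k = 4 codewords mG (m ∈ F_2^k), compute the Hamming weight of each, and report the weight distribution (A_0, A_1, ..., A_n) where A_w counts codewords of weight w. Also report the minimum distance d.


Weight distribution: A_0 = 1, A_2 = 1, A_4 = 1, A_6 = 1. Minimum distance d = 2.

Enumerate all 2^2 = 4 messages m ∈ F_2^2.
For each, compute codeword c = mG in F_2^7, then tally its weight.
  m = 00 → c = 0000000, weight = 0.
  m = 10 → c = 1010000, weight = 2.
  m = 01 → c = 0101101, weight = 4.
  m = 11 → c = 1111101, weight = 6.
Tally weights:
  weight 0: 1 codewords.
  weight 2: 1 codewords.
  weight 4: 1 codewords.
  weight 6: 1 codewords.
Minimum distance d = smallest w > 0 with A_w > 0 = 2.
Sanity: Σ A_w = 4 = 2^2 = 4 ✓.


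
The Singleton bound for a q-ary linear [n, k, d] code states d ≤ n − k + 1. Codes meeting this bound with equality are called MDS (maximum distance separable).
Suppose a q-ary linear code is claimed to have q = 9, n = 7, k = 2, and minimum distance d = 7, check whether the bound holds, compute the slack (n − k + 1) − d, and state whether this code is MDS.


Singleton RHS = n − k + 1 = 6, slack = -1, bound violated (no such code; not MDS).

Singleton bound: d ≤ n − k + 1.
Here n = 7, k = 2, so n − k + 1 = 6.
Given d = 7, check d ≤ 6: NO.
Slack = (n − k + 1) − d = -1.
The slack is negative: d = 7 exceeds n − k + 1 = 6 by 1, so the Singleton bound is violated and no linear [7, 2, 7]_9 code can exist. In particular it is not MDS (MDS requires d = n − k + 1 exactly).
Description: the claimed parameters are [7, 2, 7]_9; such a code would be impossible (violates the Singleton bound).


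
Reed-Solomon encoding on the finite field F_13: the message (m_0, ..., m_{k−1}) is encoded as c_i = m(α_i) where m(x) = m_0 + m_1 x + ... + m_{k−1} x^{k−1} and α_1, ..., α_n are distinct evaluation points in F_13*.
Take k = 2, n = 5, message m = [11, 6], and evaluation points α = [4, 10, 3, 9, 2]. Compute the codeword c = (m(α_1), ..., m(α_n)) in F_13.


c = [9, 6, 3, 0, 10]

Message polynomial: m(x) = 11 + 6·x (mod 13).
For each evaluation point α_i, compute m(α_i) mod 13:
  α_1 = 4: Horner steps 6 → 9, so m(4) = 9.
  α_2 = 10: Horner steps 6 → 6, so m(10) = 6.
  α_3 = 3: Horner steps 6 → 3, so m(3) = 3.
  α_4 = 9: Horner steps 6 → 0, so m(9) = 0.
  α_5 = 2: Horner steps 6 → 10, so m(2) = 10.
Codeword c = [9, 6, 3, 0, 10] ∈ F_13^5.


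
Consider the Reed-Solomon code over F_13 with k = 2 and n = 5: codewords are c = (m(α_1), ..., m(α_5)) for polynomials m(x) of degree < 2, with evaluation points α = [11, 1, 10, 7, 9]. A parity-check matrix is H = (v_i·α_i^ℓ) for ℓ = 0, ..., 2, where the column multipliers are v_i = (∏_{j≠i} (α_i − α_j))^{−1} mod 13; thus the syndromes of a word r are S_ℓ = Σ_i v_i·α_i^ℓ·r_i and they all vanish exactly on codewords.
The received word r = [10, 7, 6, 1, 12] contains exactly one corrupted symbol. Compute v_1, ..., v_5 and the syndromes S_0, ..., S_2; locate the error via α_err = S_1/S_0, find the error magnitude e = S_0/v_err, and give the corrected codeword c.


S = (5, 11, 6), error at position 3, error magnitude e = 8, c = [10, 7, 11, 1, 12].

Step 1: column multipliers v_i = (∏_{j≠i}(α_i − α_j))^{−1} mod 13.
  i = 1 (α = 11): (11−1)(11−10)(11−7)(11−9) = 10·1·4·2 = 80 ≡ 2, so v_1 = 2^{−1} = 7 (mod 13).
  i = 2 (α = 1): (1−11)(1−10)(1−7)(1−9) = (−10)·(−9)·(−6)·(−8) = 4320 ≡ 4, so v_2 = 4^{−1} = 10 (mod 13).
  i = 3 (α = 10): (10−11)(10−1)(10−7)(10−9) = (−1)·9·3·1 = −27 ≡ 12, so v_3 = 12^{−1} = 12 (mod 13).
  i = 4 (α = 7): (7−11)(7−1)(7−10)(7−9) = (−4)·6·(−3)·(−2) = −144 ≡ 12, so v_4 = 12^{−1} = 12 (mod 13).
  i = 5 (α = 9): (9−11)(9−1)(9−10)(9−7) = (−2)·8·(−1)·2 = 32 ≡ 6, so v_5 = 6^{−1} = 11 (mod 13).
  v = [7, 10, 12, 12, 11].
Step 2: syndromes of r = [10, 7, 6, 1, 12] (all sums mod 13).
  S_0 = Σ v_i r_i = 7·10 + 10·7 + 12·6 + 12·1 + 11·12 = 356 ≡ 5.
  S_1 = Σ v_i α_i r_i = 7·11·10 + 10·1·7 + 12·10·6 + 12·7·1 + 11·9·12 = 2832 ≡ 11.
  α_i^2 mod 13 = [4, 1, 9, 10, 3].
  S_2 = Σ v_i α_i^2 r_i = 7·4·10 + 10·1·7 + 12·9·6 + 12·10·1 + 11·3·12 = 1514 ≡ 6.
  S = (5, 11, 6) ≠ 0, so r is not a codeword (an error is present).
Step 3: locate the error. For a single error e at position i, S_ℓ = v_i·e·α_i^ℓ, so α_err = S_1/S_0.
  S_0^{−1} = 5^{−1} = 8 (mod 13), so α_err = 11·8 = 88 ≡ 10 = α_3. Error position i = 3.
  Consistency check: S_2/S_1 = 6·6 = 36 ≡ 10 = α_err ✓ (single-error assumption holds).
Step 4: error magnitude e = S_0/v_3 = S_0·∏_{j≠3}(α_3 − α_j) = 5·12 = 60 ≡ 8 (mod 13).
Step 5: correct position 3: c_3 = r_3 − e = 6 − 8 ≡ 11 (mod 13). Hence c = [10, 7, 11, 1, 12].
  Check: interpolating c through the α_i gives m(x) = 8 + 12·x (degree < 2) with m(α_i) = c_i for every i, so c is indeed a codeword.


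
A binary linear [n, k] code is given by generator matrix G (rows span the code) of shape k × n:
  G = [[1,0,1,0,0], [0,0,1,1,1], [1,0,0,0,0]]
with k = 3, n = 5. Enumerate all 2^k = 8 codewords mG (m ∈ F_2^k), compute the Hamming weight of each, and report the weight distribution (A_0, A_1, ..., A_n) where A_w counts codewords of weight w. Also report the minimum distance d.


Weight distribution: A_0 = 1, A_1 = 2, A_2 = 2, A_3 = 2, A_4 = 1. Minimum distance d = 1.

Enumerate all 2^3 = 8 messages m ∈ F_2^3.
For each, compute codeword c = mG in F_2^5, then tally its weight.
  m = 000 → c = 00000, weight = 0.
  m = 100 → c = 10100, weight = 2.
  m = 010 → c = 00111, weight = 3.
  m = 110 → c = 10011, weight = 3.
  m = 001 → c = 10000, weight = 1.
  m = 101 → c = 00100, weight = 1.
  m = 011 → c = 10111, weight = 4.
  m = 111 → c = 00011, weight = 2.
Tally weights:
  weight 0: 1 codewords.
  weight 1: 2 codewords.
  weight 2: 2 codewords.
  weight 3: 2 codewords.
  weight 4: 1 codewords.
Minimum distance d = smallest w > 0 with A_w > 0 = 1.
Sanity: Σ A_w = 8 = 2^3 = 8 ✓.


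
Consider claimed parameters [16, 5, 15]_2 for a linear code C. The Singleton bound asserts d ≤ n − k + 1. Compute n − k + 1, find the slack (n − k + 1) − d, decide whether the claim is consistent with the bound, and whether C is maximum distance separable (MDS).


Singleton RHS = n − k + 1 = 12, slack = -3, bound violated (no such code; not MDS).

Singleton bound: d ≤ n − k + 1.
Here n = 16, k = 5, so n − k + 1 = 12.
Given d = 15, check d ≤ 12: NO.
Slack = (n − k + 1) − d = -3.
The slack is negative: d = 15 exceeds n − k + 1 = 12 by 3, so the Singleton bound is violated and no linear [16, 5, 15]_2 code can exist. In particular it is not MDS (MDS requires d = n − k + 1 exactly).
Description: the claimed parameters are [16, 5, 15]_2; such a code would be impossible (violates the Singleton bound).


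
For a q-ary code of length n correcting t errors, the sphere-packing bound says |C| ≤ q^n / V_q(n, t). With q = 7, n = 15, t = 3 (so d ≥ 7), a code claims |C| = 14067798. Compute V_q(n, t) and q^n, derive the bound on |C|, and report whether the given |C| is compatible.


V_q(n, t) = 102151, q^n = 4747561509943, Hamming bound = 46475918, |C| = 14067798 ≤ bound (satisfied).

Step 1: Compute V_q(n, t) = Σ_{j=0}^3 C(n, j) (q−1)^j.
  j = 0: C(15,0)·(6)^0 = 1·1 = 1.
  j = 1: C(15,1)·(6)^1 = 15·6 = 90.
  j = 2: C(15,2)·(6)^2 = 105·36 = 3780.
  j = 3: C(15,3)·(6)^3 = 455·216 = 98280.
  V_q(n, t) = 1 + 90 + 3780 + 98280 = 102151.
Step 2: q^n = 7^15 = 4747561509943.
Step 3: Hamming bound ⌊q^n / V_q(n,t)⌋ = ⌊4747561509943/102151⌋ = 46475918.
Step 4: Compare |C| = 14067798 to 46475918: satisfied.
The claimed |C| lies below the Hamming bound.


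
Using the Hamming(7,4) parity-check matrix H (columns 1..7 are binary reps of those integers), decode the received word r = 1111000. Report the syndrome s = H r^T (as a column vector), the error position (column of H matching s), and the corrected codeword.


s = (1, 0, 0)^T, error position = 4, corrected codeword c = 1110000

Compute s = H r^T mod 2 one row at a time:
  s_1 = 1 + 0 + 0 + 0 = 1 ≡ 1 (mod 2).
  s_2 = 1 + 1 + 0 + 0 = 2 ≡ 0 (mod 2).
  s_3 = 1 + 1 + 0 + 0 = 2 ≡ 0 (mod 2).
s = (1, 0, 0)^T — this equals column 4 of H (binary 100), so error is at position 4.
Correct: flip bit 4 of r = 1111000 to get c = 1110000.


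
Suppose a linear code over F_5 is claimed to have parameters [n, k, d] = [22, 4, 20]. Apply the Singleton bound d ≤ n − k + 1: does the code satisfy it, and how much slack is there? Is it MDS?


Singleton RHS = n − k + 1 = 19, slack = -1, bound violated (no such code; not MDS).

Singleton bound: d ≤ n − k + 1.
Here n = 22, k = 4, so n − k + 1 = 19.
Given d = 20, check d ≤ 19: NO.
Slack = (n − k + 1) − d = -1.
The slack is negative: d = 20 exceeds n − k + 1 = 19 by 1, so the Singleton bound is violated and no linear [22, 4, 20]_5 code can exist. In particular it is not MDS (MDS requires d = n − k + 1 exactly).
Description: the claimed parameters are [22, 4, 20]_5; such a code would be impossible (violates the Singleton bound).


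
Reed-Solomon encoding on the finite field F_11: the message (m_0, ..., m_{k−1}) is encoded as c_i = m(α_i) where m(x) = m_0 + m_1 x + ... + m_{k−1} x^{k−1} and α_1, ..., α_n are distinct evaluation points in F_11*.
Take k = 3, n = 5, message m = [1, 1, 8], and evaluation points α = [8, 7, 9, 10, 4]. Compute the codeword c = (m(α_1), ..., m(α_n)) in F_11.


c = [4, 4, 9, 8, 1]

Message polynomial: m(x) = 1 + 1·x + 8·x^2 (mod 11).
For each evaluation point α_i, compute m(α_i) mod 11:
  α_1 = 8: Horner steps 8 → 10 → 4, so m(8) = 4.
  α_2 = 7: Horner steps 8 → 2 → 4, so m(7) = 4.
  α_3 = 9: Horner steps 8 → 7 → 9, so m(9) = 9.
  α_4 = 10: Horner steps 8 → 4 → 8, so m(10) = 8.
  α_5 = 4: Horner steps 8 → 0 → 1, so m(4) = 1.
Codeword c = [4, 4, 9, 8, 1] ∈ F_11^5.


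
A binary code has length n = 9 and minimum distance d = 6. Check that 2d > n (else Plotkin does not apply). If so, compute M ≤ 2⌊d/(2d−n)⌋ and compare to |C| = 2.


Plotkin bound M ≤ 4; given |C| = 2 ≤ bound (satisfied).

Check applicability: 2d = 12, n = 9.
2d − n = 3 > 0, so Plotkin applies.
Compute d/(2d−n) = 6/3 ≈ 2.0000.
⌊d/(2d−n)⌋ = 2.
Plotkin bound: M ≤ 2·2 = 4.
Given |C| = 2, check: satisfied.
This |C| is below the Plotkin bound.


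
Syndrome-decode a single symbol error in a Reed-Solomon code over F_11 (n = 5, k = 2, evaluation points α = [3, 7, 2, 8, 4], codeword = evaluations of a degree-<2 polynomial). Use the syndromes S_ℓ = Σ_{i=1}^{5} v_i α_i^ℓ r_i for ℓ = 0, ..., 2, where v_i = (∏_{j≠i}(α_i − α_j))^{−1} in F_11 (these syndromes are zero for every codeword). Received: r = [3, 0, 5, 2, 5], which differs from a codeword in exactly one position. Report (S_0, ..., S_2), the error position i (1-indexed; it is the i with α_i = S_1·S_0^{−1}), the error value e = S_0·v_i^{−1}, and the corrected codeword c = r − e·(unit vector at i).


S = (3, 6, 1), error at position 3, error magnitude e = 4, c = [3, 0, 1, 2, 5].

Step 1: column multipliers v_i = (∏_{j≠i}(α_i − α_j))^{−1} mod 11.
  i = 1 (α = 3): (3−7)(3−2)(3−8)(3−4) = (−4)·1·(−5)·(−1) = −20 ≡ 2, so v_1 = 2^{−1} = 6 (mod 11).
  i = 2 (α = 7): (7−3)(7−2)(7−8)(7−4) = 4·5·(−1)·3 = −60 ≡ 6, so v_2 = 6^{−1} = 2 (mod 11).
  i = 3 (α = 2): (2−3)(2−7)(2−8)(2−4) = (−1)·(−5)·(−6)·(−2) = 60 ≡ 5, so v_3 = 5^{−1} = 9 (mod 11).
  i = 4 (α = 8): (8−3)(8−7)(8−2)(8−4) = 5·1·6·4 = 120 ≡ 10, so v_4 = 10^{−1} = 10 (mod 11).
  i = 5 (α = 4): (4−3)(4−7)(4−2)(4−8) = 1·(−3)·2·(−4) = 24 ≡ 2, so v_5 = 2^{−1} = 6 (mod 11).
  v = [6, 2, 9, 10, 6].
Step 2: syndromes of r = [3, 0, 5, 2, 5] (all sums mod 11).
  S_0 = Σ v_i r_i = 6·3 + 2·0 + 9·5 + 10·2 + 6·5 = 113 ≡ 3.
  S_1 = Σ v_i α_i r_i = 6·3·3 + 2·7·0 + 9·2·5 + 10·8·2 + 6·4·5 = 424 ≡ 6.
  α_i^2 mod 11 = [9, 5, 4, 9, 5].
  S_2 = Σ v_i α_i^2 r_i = 6·9·3 + 2·5·0 + 9·4·5 + 10·9·2 + 6·5·5 = 672 ≡ 1.
  S = (3, 6, 1) ≠ 0, so r is not a codeword (an error is present).
Step 3: locate the error. For a single error e at position i, S_ℓ = v_i·e·α_i^ℓ, so α_err = S_1/S_0.
  S_0^{−1} = 3^{−1} = 4 (mod 11), so α_err = 6·4 = 24 ≡ 2 = α_3. Error position i = 3.
  Consistency check: S_2/S_1 = 1·2 = 2 ≡ 2 = α_err ✓ (single-error assumption holds).
Step 4: error magnitude e = S_0/v_3 = S_0·∏_{j≠3}(α_3 − α_j) = 3·5 = 15 ≡ 4 (mod 11).
Step 5: correct position 3: c_3 = r_3 − e = 5 − 4 ≡ 1 (mod 11). Hence c = [3, 0, 1, 2, 5].
  Check: interpolating c through the α_i gives m(x) = 8 + 2·x (degree < 2) with m(α_i) = c_i for every i, so c is indeed a codeword.


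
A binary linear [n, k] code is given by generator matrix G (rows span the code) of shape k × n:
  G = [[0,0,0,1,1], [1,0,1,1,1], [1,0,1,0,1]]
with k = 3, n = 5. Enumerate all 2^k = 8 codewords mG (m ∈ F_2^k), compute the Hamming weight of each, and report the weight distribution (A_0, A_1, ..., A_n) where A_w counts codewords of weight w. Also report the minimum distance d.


Weight distribution: A_0 = 1, A_1 = 2, A_2 = 2, A_3 = 2, A_4 = 1. Minimum distance d = 1.

Enumerate all 2^3 = 8 messages m ∈ F_2^3.
For each, compute codeword c = mG in F_2^5, then tally its weight.
  m = 000 → c = 00000, weight = 0.
  m = 100 → c = 00011, weight = 2.
  m = 010 → c = 10111, weight = 4.
  m = 110 → c = 10100, weight = 2.
  m = 001 → c = 10101, weight = 3.
  m = 101 → c = 10110, weight = 3.
  m = 011 → c = 00010, weight = 1.
  m = 111 → c = 00001, weight = 1.
Tally weights:
  weight 0: 1 codewords.
  weight 1: 2 codewords.
  weight 2: 2 codewords.
  weight 3: 2 codewords.
  weight 4: 1 codewords.
Minimum distance d = smallest w > 0 with A_w > 0 = 1.
Sanity: Σ A_w = 8 = 2^3 = 8 ✓.


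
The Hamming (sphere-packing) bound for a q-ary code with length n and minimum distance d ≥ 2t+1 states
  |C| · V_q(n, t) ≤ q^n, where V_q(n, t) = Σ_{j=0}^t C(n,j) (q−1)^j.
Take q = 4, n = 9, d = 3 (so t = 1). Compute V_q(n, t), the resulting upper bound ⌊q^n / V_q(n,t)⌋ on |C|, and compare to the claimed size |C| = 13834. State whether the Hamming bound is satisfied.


V_q(n, t) = 28, q^n = 262144, Hamming bound = 9362, |C| = 13834 > bound (violated).

Step 1: Compute V_q(n, t) = Σ_{j=0}^1 C(n, j) (q−1)^j.
  j = 0: C(9,0)·(3)^0 = 1·1 = 1.
  j = 1: C(9,1)·(3)^1 = 9·3 = 27.
  V_q(n, t) = 1 + 27 = 28.
Step 2: q^n = 4^9 = 262144.
Step 3: Hamming bound ⌊q^n / V_q(n,t)⌋ = ⌊262144/28⌋ = 9362.
Step 4: Compare |C| = 13834 to 9362: violated.
The claimed |C| lies above the Hamming bound, so no 4-ary code of length 9 with d ≥ 3 can have 13834 codewords.


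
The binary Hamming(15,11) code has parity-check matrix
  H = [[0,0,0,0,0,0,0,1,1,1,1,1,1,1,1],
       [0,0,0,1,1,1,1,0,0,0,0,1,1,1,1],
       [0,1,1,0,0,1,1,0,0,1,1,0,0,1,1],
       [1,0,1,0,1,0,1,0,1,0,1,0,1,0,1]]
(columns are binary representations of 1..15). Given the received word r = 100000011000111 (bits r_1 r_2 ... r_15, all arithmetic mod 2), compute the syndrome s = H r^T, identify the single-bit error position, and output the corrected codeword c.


s = (1, 1, 0, 0)^T, error position = 12, corrected codeword c = 100000011001111

Compute s = H r^T mod 2 one row at a time:
  s_1 = 1 + 1 + 0 + 0 + 0 + 1 + 1 + 1 = 5 ≡ 1 (mod 2).
  s_2 = 0 + 0 + 0 + 0 + 0 + 1 + 1 + 1 = 3 ≡ 1 (mod 2).
  s_3 = 0 + 0 + 0 + 0 + 0 + 0 + 1 + 1 = 2 ≡ 0 (mod 2).
  s_4 = 1 + 0 + 0 + 0 + 1 + 0 + 1 + 1 = 4 ≡ 0 (mod 2).
s = (1, 1, 0, 0)^T — this equals column 12 of H (binary 1100), so error is at position 12.
Correct: flip bit 12 of r = 100000011000111 to get c = 100000011001111.


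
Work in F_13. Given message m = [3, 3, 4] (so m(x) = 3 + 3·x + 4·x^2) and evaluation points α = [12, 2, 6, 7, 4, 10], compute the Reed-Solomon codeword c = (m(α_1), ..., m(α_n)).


c = [4, 12, 9, 12, 1, 4]

Message polynomial: m(x) = 3 + 3·x + 4·x^2 (mod 13).
For each evaluation point α_i, compute m(α_i) mod 13:
  α_1 = 12: Horner steps 4 → 12 → 4, so m(12) = 4.
  α_2 = 2: Horner steps 4 → 11 → 12, so m(2) = 12.
  α_3 = 6: Horner steps 4 → 1 → 9, so m(6) = 9.
  α_4 = 7: Horner steps 4 → 5 → 12, so m(7) = 12.
  α_5 = 4: Horner steps 4 → 6 → 1, so m(4) = 1.
  α_6 = 10: Horner steps 4 → 4 → 4, so m(10) = 4.
Codeword c = [4, 12, 9, 12, 1, 4] ∈ F_13^6.


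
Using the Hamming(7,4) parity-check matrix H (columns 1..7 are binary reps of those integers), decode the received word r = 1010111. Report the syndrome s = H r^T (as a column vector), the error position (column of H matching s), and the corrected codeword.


s = (1, 1, 0)^T, error position = 6, corrected codeword c = 1010101

Compute s = H r^T mod 2 one row at a time:
  s_1 = 0 + 1 + 1 + 1 = 3 ≡ 1 (mod 2).
  s_2 = 0 + 1 + 1 + 1 = 3 ≡ 1 (mod 2).
  s_3 = 1 + 1 + 1 + 1 = 4 ≡ 0 (mod 2).
s = (1, 1, 0)^T — this equals column 6 of H (binary 110), so error is at position 6.
Correct: flip bit 6 of r = 1010111 to get c = 1010101.


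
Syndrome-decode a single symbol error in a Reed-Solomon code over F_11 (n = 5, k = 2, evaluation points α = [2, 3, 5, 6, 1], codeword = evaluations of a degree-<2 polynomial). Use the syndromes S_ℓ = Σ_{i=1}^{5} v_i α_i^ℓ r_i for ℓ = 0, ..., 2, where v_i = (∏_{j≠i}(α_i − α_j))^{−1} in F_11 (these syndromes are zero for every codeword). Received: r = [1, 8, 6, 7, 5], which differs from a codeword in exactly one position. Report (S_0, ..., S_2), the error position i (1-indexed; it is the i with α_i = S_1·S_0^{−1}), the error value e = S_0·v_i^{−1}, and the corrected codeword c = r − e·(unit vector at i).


S = (8, 7, 2), error at position 3, error magnitude e = 6, c = [1, 8, 0, 7, 5].

Step 1: column multipliers v_i = (∏_{j≠i}(α_i − α_j))^{−1} mod 11.
  i = 1 (α = 2): (2−3)(2−5)(2−6)(2−1) = (−1)·(−3)·(−4)·1 = −12 ≡ 10, so v_1 = 10^{−1} = 10 (mod 11).
  i = 2 (α = 3): (3−2)(3−5)(3−6)(3−1) = 1·(−2)·(−3)·2 = 12 ≡ 1, so v_2 = 1^{−1} = 1 (mod 11).
  i = 3 (α = 5): (5−2)(5−3)(5−6)(5−1) = 3·2·(−1)·4 = −24 ≡ 9, so v_3 = 9^{−1} = 5 (mod 11).
  i = 4 (α = 6): (6−2)(6−3)(6−5)(6−1) = 4·3·1·5 = 60 ≡ 5, so v_4 = 5^{−1} = 9 (mod 11).
  i = 5 (α = 1): (1−2)(1−3)(1−5)(1−6) = (−1)·(−2)·(−4)·(−5) = 40 ≡ 7, so v_5 = 7^{−1} = 8 (mod 11).
  v = [10, 1, 5, 9, 8].
Step 2: syndromes of r = [1, 8, 6, 7, 5] (all sums mod 11).
  S_0 = Σ v_i r_i = 10·1 + 1·8 + 5·6 + 9·7 + 8·5 = 151 ≡ 8.
  S_1 = Σ v_i α_i r_i = 10·2·1 + 1·3·8 + 5·5·6 + 9·6·7 + 8·1·5 = 612 ≡ 7.
  α_i^2 mod 11 = [4, 9, 3, 3, 1].
  S_2 = Σ v_i α_i^2 r_i = 10·4·1 + 1·9·8 + 5·3·6 + 9·3·7 + 8·1·5 = 431 ≡ 2.
  S = (8, 7, 2) ≠ 0, so r is not a codeword (an error is present).
Step 3: locate the error. For a single error e at position i, S_ℓ = v_i·e·α_i^ℓ, so α_err = S_1/S_0.
  S_0^{−1} = 8^{−1} = 7 (mod 11), so α_err = 7·7 = 49 ≡ 5 = α_3. Error position i = 3.
  Consistency check: S_2/S_1 = 2·8 = 16 ≡ 5 = α_err ✓ (single-error assumption holds).
Step 4: error magnitude e = S_0/v_3 = S_0·∏_{j≠3}(α_3 − α_j) = 8·9 = 72 ≡ 6 (mod 11).
Step 5: correct position 3: c_3 = r_3 − e = 6 − 6 ≡ 0 (mod 11). Hence c = [1, 8, 0, 7, 5].
  Check: interpolating c through the α_i gives m(x) = 9 + 7·x (degree < 2) with m(α_i) = c_i for every i, so c is indeed a codeword.


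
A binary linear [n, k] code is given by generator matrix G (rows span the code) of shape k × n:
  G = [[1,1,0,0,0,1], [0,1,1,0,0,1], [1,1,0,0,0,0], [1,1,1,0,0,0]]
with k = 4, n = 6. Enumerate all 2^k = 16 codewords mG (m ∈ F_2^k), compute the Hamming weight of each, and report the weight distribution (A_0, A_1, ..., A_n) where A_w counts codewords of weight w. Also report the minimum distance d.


Weight distribution: A_0 = 1, A_1 = 4, A_2 = 6, A_3 = 4, A_4 = 1. Minimum distance d = 1.

Enumerate all 2^4 = 16 messages m ∈ F_2^4.
For each, compute codeword c = mG in F_2^6, then tally its weight.
  m = 0000 → c = 000000, weight = 0.
  m = 1000 → c = 110001, weight = 3.
  m = 0100 → c = 011001, weight = 3.
  m = 1100 → c = 101000, weight = 2.
  m = 0010 → c = 110000, weight = 2.
  m = 1010 → c = 000001, weight = 1.
  m = 0110 → c = 101001, weight = 3.
  m = 1110 → c = 011000, weight = 2.
  m = 0001 → c = 111000, weight = 3.
  m = 1001 → c = 001001, weight = 2.
  m = 0101 → c = 100001, weight = 2.
  m = 1101 → c = 010000, weight = 1.
  m = 0011 → c = 001000, weight = 1.
  m = 1011 → c = 111001, weight = 4.
  m = 0111 → c = 010001, weight = 2.
  m = 1111 → c = 100000, weight = 1.
Tally weights:
  weight 0: 1 codewords.
  weight 1: 4 codewords.
  weight 2: 6 codewords.
  weight 3: 4 codewords.
  weight 4: 1 codewords.
Minimum distance d = smallest w > 0 with A_w > 0 = 1.
Sanity: Σ A_w = 16 = 2^4 = 16 ✓.


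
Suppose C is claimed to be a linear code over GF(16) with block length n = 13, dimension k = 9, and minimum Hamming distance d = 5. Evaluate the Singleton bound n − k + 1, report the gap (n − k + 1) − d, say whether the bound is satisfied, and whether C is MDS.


Singleton RHS = n − k + 1 = 5, slack = 0, bound satisfied, MDS.

Singleton bound: d ≤ n − k + 1.
Here n = 13, k = 9, so n − k + 1 = 5.
Given d = 5, check d ≤ 5: YES.
Slack = (n − k + 1) − d = 0.
The code is MDS (slack = 0).
Description: the claimed parameters are [13, 9, 5]_16; such a code would be MDS (meets Singleton bound).


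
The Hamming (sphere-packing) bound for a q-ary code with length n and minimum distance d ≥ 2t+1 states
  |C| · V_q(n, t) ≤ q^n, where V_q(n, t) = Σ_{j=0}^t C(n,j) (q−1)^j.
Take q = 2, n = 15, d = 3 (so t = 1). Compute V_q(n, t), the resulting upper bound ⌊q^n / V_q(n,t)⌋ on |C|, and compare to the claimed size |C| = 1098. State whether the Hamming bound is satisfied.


V_q(n, t) = 16, q^n = 32768, Hamming bound = 2048, |C| = 1098 ≤ bound (satisfied).

Step 1: Compute V_q(n, t) = Σ_{j=0}^1 C(n, j) (q−1)^j.
  j = 0: C(15,0)·(1)^0 = 1·1 = 1.
  j = 1: C(15,1)·(1)^1 = 15·1 = 15.
  V_q(n, t) = 1 + 15 = 16.
Step 2: q^n = 2^15 = 32768.
Step 3: Hamming bound ⌊q^n / V_q(n,t)⌋ = ⌊32768/16⌋ = 2048.
Step 4: Compare |C| = 1098 to 2048: satisfied.
The claimed |C| lies below the Hamming bound.


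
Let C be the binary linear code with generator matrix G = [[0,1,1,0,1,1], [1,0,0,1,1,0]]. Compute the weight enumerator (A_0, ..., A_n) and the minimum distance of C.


Weight distribution: A_0 = 1, A_3 = 1, A_4 = 1, A_5 = 1. Minimum distance d = 3.

Enumerate all 2^2 = 4 messages m ∈ F_2^2.
For each, compute codeword c = mG in F_2^6, then tally its weight.
  m = 00 → c = 000000, weight = 0.
  m = 10 → c = 011011, weight = 4.
  m = 01 → c = 100110, weight = 3.
  m = 11 → c = 111101, weight = 5.
Tally weights:
  weight 0: 1 codewords.
  weight 3: 1 codewords.
  weight 4: 1 codewords.
  weight 5: 1 codewords.
Minimum distance d = smallest w > 0 with A_w > 0 = 3.
Sanity: Σ A_w = 4 = 2^2 = 4 ✓.


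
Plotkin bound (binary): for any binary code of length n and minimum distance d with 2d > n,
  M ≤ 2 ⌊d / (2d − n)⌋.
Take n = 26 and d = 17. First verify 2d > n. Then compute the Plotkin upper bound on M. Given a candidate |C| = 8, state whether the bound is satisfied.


Plotkin bound M ≤ 4; given |C| = 8 > bound (violated).

Check applicability: 2d = 34, n = 26.
2d − n = 8 > 0, so Plotkin applies.
Compute d/(2d−n) = 17/8 ≈ 2.1250.
⌊d/(2d−n)⌋ = 2.
Plotkin bound: M ≤ 2·2 = 4.
Given |C| = 8, check: VIOLATED.
This |C| is above the Plotkin bound, so no binary code with n = 26, d = 17 and 8 codewords exists.


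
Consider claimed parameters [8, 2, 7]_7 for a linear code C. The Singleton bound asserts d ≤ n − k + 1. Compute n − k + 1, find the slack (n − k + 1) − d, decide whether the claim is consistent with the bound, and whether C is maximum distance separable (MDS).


Singleton RHS = n − k + 1 = 7, slack = 0, bound satisfied, MDS.

Singleton bound: d ≤ n − k + 1.
Here n = 8, k = 2, so n − k + 1 = 7.
Given d = 7, check d ≤ 7: YES.
Slack = (n − k + 1) − d = 0.
The code is MDS (slack = 0).
Description: the claimed parameters are [8, 2, 7]_7; such a code would be MDS (meets Singleton bound).


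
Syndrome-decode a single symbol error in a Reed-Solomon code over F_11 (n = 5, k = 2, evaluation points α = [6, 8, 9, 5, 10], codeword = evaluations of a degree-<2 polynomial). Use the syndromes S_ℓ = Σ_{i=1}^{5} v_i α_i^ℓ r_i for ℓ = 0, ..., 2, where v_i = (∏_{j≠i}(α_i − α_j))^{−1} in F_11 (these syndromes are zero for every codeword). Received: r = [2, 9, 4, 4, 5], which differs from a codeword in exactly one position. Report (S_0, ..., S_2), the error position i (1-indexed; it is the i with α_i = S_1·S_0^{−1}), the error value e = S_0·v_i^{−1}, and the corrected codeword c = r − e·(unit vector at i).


S = (3, 5, 1), error at position 3, error magnitude e = 8, c = [2, 9, 7, 4, 5].

Step 1: column multipliers v_i = (∏_{j≠i}(α_i − α_j))^{−1} mod 11.
  i = 1 (α = 6): (6−8)(6−9)(6−5)(6−10) = (−2)·(−3)·1·(−4) = −24 ≡ 9, so v_1 = 9^{−1} = 5 (mod 11).
  i = 2 (α = 8): (8−6)(8−9)(8−5)(8−10) = 2·(−1)·3·(−2) = 12 ≡ 1, so v_2 = 1^{−1} = 1 (mod 11).
  i = 3 (α = 9): (9−6)(9−8)(9−5)(9−10) = 3·1·4·(−1) = −12 ≡ 10, so v_3 = 10^{−1} = 10 (mod 11).
  i = 4 (α = 5): (5−6)(5−8)(5−9)(5−10) = (−1)·(−3)·(−4)·(−5) = 60 ≡ 5, so v_4 = 5^{−1} = 9 (mod 11).
  i = 5 (α = 10): (10−6)(10−8)(10−9)(10−5) = 4·2·1·5 = 40 ≡ 7, so v_5 = 7^{−1} = 8 (mod 11).
  v = [5, 1, 10, 9, 8].
Step 2: syndromes of r = [2, 9, 4, 4, 5] (all sums mod 11).
  S_0 = Σ v_i r_i = 5·2 + 1·9 + 10·4 + 9·4 + 8·5 = 135 ≡ 3.
  S_1 = Σ v_i α_i r_i = 5·6·2 + 1·8·9 + 10·9·4 + 9·5·4 + 8·10·5 = 1072 ≡ 5.
  α_i^2 mod 11 = [3, 9, 4, 3, 1].
  S_2 = Σ v_i α_i^2 r_i = 5·3·2 + 1·9·9 + 10·4·4 + 9·3·4 + 8·1·5 = 419 ≡ 1.
  S = (3, 5, 1) ≠ 0, so r is not a codeword (an error is present).
Step 3: locate the error. For a single error e at position i, S_ℓ = v_i·e·α_i^ℓ, so α_err = S_1/S_0.
  S_0^{−1} = 3^{−1} = 4 (mod 11), so α_err = 5·4 = 20 ≡ 9 = α_3. Error position i = 3.
  Consistency check: S_2/S_1 = 1·9 = 9 ≡ 9 = α_err ✓ (single-error assumption holds).
Step 4: error magnitude e = S_0/v_3 = S_0·∏_{j≠3}(α_3 − α_j) = 3·10 = 30 ≡ 8 (mod 11).
Step 5: correct position 3: c_3 = r_3 − e = 4 − 8 ≡ 7 (mod 11). Hence c = [2, 9, 7, 4, 5].
  Check: interpolating c through the α_i gives m(x) = 3 + 9·x (degree < 2) with m(α_i) = c_i for every i, so c is indeed a codeword.


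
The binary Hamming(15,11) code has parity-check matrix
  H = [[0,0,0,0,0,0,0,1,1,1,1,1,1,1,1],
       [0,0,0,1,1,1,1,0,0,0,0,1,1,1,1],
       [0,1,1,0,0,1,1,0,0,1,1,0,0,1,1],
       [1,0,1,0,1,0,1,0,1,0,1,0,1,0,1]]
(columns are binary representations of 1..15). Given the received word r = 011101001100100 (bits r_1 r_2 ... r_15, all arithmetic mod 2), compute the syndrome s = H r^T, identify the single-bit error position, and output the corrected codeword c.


s = (1, 1, 0, 1)^T, error position = 13, corrected codeword c = 011101001100000

Compute s = H r^T mod 2 one row at a time:
  s_1 = 0 + 1 + 1 + 0 + 0 + 1 + 0 + 0 = 3 ≡ 1 (mod 2).
  s_2 = 1 + 0 + 1 + 0 + 0 + 1 + 0 + 0 = 3 ≡ 1 (mod 2).
  s_3 = 1 + 1 + 1 + 0 + 1 + 0 + 0 + 0 = 4 ≡ 0 (mod 2).
  s_4 = 0 + 1 + 0 + 0 + 1 + 0 + 1 + 0 = 3 ≡ 1 (mod 2).
s = (1, 1, 0, 1)^T — this equals column 13 of H (binary 1101), so error is at position 13.
Correct: flip bit 13 of r = 011101001100100 to get c = 011101001100000.


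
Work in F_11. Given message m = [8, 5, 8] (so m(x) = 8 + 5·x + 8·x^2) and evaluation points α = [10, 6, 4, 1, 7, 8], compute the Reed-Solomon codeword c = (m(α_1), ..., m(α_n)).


c = [0, 7, 2, 10, 6, 10]

Message polynomial: m(x) = 8 + 5·x + 8·x^2 (mod 11).
For each evaluation point α_i, compute m(α_i) mod 11:
  α_1 = 10: Horner steps 8 → 8 → 0, so m(10) = 0.
  α_2 = 6: Horner steps 8 → 9 → 7, so m(6) = 7.
  α_3 = 4: Horner steps 8 → 4 → 2, so m(4) = 2.
  α_4 = 1: Horner steps 8 → 2 → 10, so m(1) = 10.
  α_5 = 7: Horner steps 8 → 6 → 6, so m(7) = 6.
  α_6 = 8: Horner steps 8 → 3 → 10, so m(8) = 10.
Codeword c = [0, 7, 2, 10, 6, 10] ∈ F_11^6.


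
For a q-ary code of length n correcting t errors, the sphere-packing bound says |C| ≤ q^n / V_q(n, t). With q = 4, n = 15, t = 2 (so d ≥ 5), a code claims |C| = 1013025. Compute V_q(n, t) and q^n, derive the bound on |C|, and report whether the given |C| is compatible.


V_q(n, t) = 991, q^n = 1073741824, Hamming bound = 1083493, |C| = 1013025 ≤ bound (satisfied).

Step 1: Compute V_q(n, t) = Σ_{j=0}^2 C(n, j) (q−1)^j.
  j = 0: C(15,0)·(3)^0 = 1·1 = 1.
  j = 1: C(15,1)·(3)^1 = 15·3 = 45.
  j = 2: C(15,2)·(3)^2 = 105·9 = 945.
  V_q(n, t) = 1 + 45 + 945 = 991.
Step 2: q^n = 4^15 = 1073741824.
Step 3: Hamming bound ⌊q^n / V_q(n,t)⌋ = ⌊1073741824/991⌋ = 1083493.
Step 4: Compare |C| = 1013025 to 1083493: satisfied.
The claimed |C| lies below the Hamming bound.


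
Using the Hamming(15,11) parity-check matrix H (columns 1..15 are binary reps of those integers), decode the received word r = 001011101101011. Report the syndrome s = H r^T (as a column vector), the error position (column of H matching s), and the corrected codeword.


s = (1, 0, 0, 1)^T, error position = 9, corrected codeword c = 001011100101011

Compute s = H r^T mod 2 one row at a time:
  s_1 = 0 + 1 + 1 + 0 + 1 + 0 + 1 + 1 = 5 ≡ 1 (mod 2).
  s_2 = 0 + 1 + 1 + 1 + 1 + 0 + 1 + 1 = 6 ≡ 0 (mod 2).
  s_3 = 0 + 1 + 1 + 1 + 1 + 0 + 1 + 1 = 6 ≡ 0 (mod 2).
  s_4 = 0 + 1 + 1 + 1 + 1 + 0 + 0 + 1 = 5 ≡ 1 (mod 2).
s = (1, 0, 0, 1)^T — this equals column 9 of H (binary 1001), so error is at position 9.
Correct: flip bit 9 of r = 001011101101011 to get c = 001011100101011.
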